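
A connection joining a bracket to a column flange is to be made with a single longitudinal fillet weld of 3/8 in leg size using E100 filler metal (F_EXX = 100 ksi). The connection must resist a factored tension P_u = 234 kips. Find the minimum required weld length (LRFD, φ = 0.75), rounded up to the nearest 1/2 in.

L = 20 in

Throat t_e = 0.707 × 0.375 = 0.2651 in.
φr_n = 0.75 × 0.6 × 100 × 0.2651 = 11.93 kips/in.
L_req = P_u / φr_n = 234 / 11.93 = 19.61 in total.
Round up → use L = 20 in.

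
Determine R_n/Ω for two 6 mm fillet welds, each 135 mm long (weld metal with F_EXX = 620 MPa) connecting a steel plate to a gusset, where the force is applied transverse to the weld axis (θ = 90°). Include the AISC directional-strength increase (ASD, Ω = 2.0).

R_n/Ω ≈ 320 kN

t_e = 0.707 × 6 = 4.242 mm; A_we = 4.242 × 270 = 1145 mm².
Directional factor: 1.0 + 0.5 sin^1.5(90°) = 1.5.
F_nw = 0.6 × 620 × 1.5 = 558 MPa.
R_n/Ω = (558 × 1145) / 2.0 × 10⁻³ = 319.5 kN.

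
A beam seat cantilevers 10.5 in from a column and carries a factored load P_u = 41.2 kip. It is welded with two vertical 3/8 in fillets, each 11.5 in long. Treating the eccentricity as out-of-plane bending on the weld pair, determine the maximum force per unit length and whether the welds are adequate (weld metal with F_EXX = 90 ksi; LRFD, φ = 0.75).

f_max ≈ 9.98 kip/in; adequate

L_w = 2 × 11.5 = 23 in; section modulus (unit throat) S = 2 × L²/6 = 44.08 in².
Direct shear f_v = P/L_w = 41.2/23 = 1.791 kip/in.
Moment M = P × e = 41.2 × 10.5 = 432.6 kip·in; bending f_b = M/S = 9.813 kip/in.
f_max = √(f_v² + f_b²) = √(1.791² + 9.813²) = 9.975 kip/in.
φr_n = 0.75 × 0.6 × 90 × (0.707 × 0.375) = 10.74 kip/in → adequate.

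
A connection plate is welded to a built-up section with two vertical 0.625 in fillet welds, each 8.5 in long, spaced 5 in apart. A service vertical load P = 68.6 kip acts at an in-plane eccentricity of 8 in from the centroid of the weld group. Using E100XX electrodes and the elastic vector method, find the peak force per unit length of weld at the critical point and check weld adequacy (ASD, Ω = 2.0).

f_max ≈ 15.4 kip/in; NOT adequate

E100XX → F_EXX = 100 ksi.
Total weld length L_w = 17 in. Treat welds as unit-width lines.
Polar moment about centroid: J = 2[d³/12 + d(b/2)²] = 2[8.5³/12 + 8.5×2.5²] = 208.6 in³.
Direct shear f_v = P/L_w = 68.6 / 17 = 4.035 kip/in (vertical).
Torsion M = P·e = 68.6 × 8 = 548.8 kip·in.
Critical point at (x, y) = (2.5, 4.25) from centroid. f_tx = M·y/J = 11.18 kip/in; f_ty = M·x/J = 6.577 kip/in.
Resultant f_max = √[f_tx² + (f_v + f_ty)²] = √[11.18² + (4.035 + 6.577)²] = 15.42 kip/in.
Capacity per unit length: r_n/Ω = (1/2.0) × 0.6 × 100 × (0.707 × 0.625) = 13.26 kip/in.
15.42 > 13.26 → NOT adequate.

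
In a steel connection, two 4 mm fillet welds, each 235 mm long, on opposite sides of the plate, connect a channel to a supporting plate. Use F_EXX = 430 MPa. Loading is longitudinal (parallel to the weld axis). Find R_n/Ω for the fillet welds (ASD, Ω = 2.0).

R_n/Ω ≈ 171 kN

Effective throat t_e = 0.707 × 4 = 2.828 mm.
Total length L = 470 mm; A_we = 2.828 × 470 = 1329 mm².
F_nw = 0.6 F_EXX = 0.6 × 430 = 258 MPa.
R_n = 258 × 1329 × 10⁻³ = 342.9 kN; R_n/Ω = 342.9/2.0 = 171.5 kN.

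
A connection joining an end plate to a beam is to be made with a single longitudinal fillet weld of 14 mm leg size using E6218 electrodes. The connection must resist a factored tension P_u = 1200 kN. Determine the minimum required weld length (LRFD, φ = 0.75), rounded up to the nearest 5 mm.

L = 435 mm

E62XX → F_EXX = 620 MPa.
Throat t_e = 0.707 × 14 = 9.898 mm.
φr_n = 0.75 × 0.6 × 620 × 9.898 × 10⁻³ = 2.762 kN/mm.
L_req = P_u / φr_n = 1200 / 2.762 = 434.5 mm total.
Round up → use L = 435 mm.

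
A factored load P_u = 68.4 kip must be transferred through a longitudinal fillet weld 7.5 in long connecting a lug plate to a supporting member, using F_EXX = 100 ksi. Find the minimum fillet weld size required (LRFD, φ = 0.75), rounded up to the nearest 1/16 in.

w = 5/16 in

Total weld length L = 7.5 in.
Required throat t_e = P_u / (φ × 0.6 F_EXX × L) = 68.4 / (0.75 × 0.6 × 100 × 7.5) = 0.2027 in.
Required leg w = t_e / 0.707 = 0.2867 in → use 5/16 in.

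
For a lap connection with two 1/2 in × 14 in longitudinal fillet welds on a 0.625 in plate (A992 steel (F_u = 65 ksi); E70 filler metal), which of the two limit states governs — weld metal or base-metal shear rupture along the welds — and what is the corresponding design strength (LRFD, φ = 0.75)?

φR_n ≈ 312 kip (weld metal governs)

E70XX → F_EXX = 70 ksi.
t_e = 0.707 × 0.5 = 0.3535 in; L = 28 in.
Weld metal: φR_n = 0.75 × 0.6 × 70 × 0.3535 × 28 = 311.8 kip.
Base metal (shear rupture): φR_n = 0.75 × 0.6 × 65 × 0.625 × 28 = 511.9 kip.
Governing: weld metal.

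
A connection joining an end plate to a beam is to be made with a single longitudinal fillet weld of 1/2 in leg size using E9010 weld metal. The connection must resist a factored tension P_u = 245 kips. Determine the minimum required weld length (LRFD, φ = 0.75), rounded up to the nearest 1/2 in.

E90XX → F_EXX = 90 ksi.
Throat t_e = 0.707 × 0.5 = 0.3535 in.
φr_n = 0.75 × 0.6 × 90 × 0.3535 = 14.32 kips/in.
L_req = P_u / φr_n = 245 / 14.32 = 17.11 in total.
Round up → use L = 17.5 in.

L = 17.5 in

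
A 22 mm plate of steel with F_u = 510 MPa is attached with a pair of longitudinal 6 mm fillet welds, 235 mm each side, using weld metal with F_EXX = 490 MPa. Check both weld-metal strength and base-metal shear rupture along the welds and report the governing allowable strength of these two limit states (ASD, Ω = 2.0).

t_e = 0.707 × 6 = 4.242 mm; L = 470 mm.
Weld metal: R_n/Ω = (1/2.0) × 0.6 × 490 × 4.242 × 470 × 10⁻³ = 293.1 kN.
Base metal (shear rupture): R_n/Ω = (1/2.0) × 0.6 × 510 × 22 × 470 × 10⁻³ = 1582 kN.
Governing: weld metal.

R_n/Ω ≈ 293 kN (weld metal governs)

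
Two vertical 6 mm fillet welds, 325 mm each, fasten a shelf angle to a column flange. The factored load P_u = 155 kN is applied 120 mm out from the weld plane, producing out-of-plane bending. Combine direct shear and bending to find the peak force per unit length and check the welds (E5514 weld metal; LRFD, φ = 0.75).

f_max ≈ 580 N/mm; adequate

E55XX → F_EXX = 550 MPa.
L_w = 2 × 325 = 650 mm; section modulus (unit throat) S = 2 × L²/6 = 35210 mm².
Direct shear f_v = P/L_w = 155×10³/650 = 238.5 N/mm.
Moment M = P × e = 155×10³ × 120 = 18600000 N·mm; bending f_b = M/S = 528.3 N/mm.
f_max = √(f_v² + f_b²) = √(238.5² + 528.3²) = 579.6 N/mm.
φr_n = 0.75 × 0.6 × 550 × (0.707 × 6) = 1050 N/mm → adequate.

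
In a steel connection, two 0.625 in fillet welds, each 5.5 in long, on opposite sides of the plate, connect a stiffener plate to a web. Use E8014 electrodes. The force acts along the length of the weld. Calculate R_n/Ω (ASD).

R_n/Ω ≈ 117 kip

E80XX → F_EXX = 80 ksi.
Effective throat t_e = 0.707 × 0.625 = 0.4419 in.
Total length L = 11 in; A_we = 0.4419 × 11 = 4.861 in².
F_nw = 0.6 F_EXX = 0.6 × 80 = 48 ksi.
R_n = 48 × 4.861 = 233.3 kip; R_n/Ω = 233.3/2.0 = 116.7 kip.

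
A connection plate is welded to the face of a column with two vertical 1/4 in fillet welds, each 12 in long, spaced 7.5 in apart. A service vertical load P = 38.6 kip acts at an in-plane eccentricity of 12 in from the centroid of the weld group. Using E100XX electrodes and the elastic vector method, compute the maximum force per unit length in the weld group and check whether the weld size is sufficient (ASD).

f_max ≈ 6.24 kip/in; NOT adequate

E100XX → F_EXX = 100 ksi.
Total weld length L_w = 24 in. Treat welds as unit-width lines.
Polar moment about centroid: J = 2[d³/12 + d(b/2)²] = 2[12³/12 + 12×3.75²] = 625.5 in³.
Direct shear f_v = P/L_w = 38.6 / 24 = 1.608 kip/in (vertical).
Torsion M = P·e = 38.6 × 12 = 463.2 kip·in.
Critical point at (x, y) = (3.75, 6) from centroid. f_tx = M·y/J = 4.443 kip/in; f_ty = M·x/J = 2.777 kip/in.
Resultant f_max = √[f_tx² + (f_v + f_ty)²] = √[4.443² + (1.608 + 2.777)²] = 6.243 kip/in.
Capacity per unit length: r_n/Ω = (1/2.0) × 0.6 × 100 × (0.707 × 0.25) = 5.302 kip/in.
6.243 > 5.302 → NOT adequate.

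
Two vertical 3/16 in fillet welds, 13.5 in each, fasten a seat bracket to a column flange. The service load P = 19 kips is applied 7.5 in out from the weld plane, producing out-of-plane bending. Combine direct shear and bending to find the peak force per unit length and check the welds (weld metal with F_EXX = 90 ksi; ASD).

f_max ≈ 2.45 kip/in; adequate

L_w = 2 × 13.5 = 27 in; section modulus (unit throat) S = 2 × L²/6 = 60.75 in².
Direct shear f_v = P/L_w = 19/27 = 0.7037 kip/in.
Moment M = P × e = 19 × 7.5 = 142.5 kip·in; bending f_b = M/S = 2.346 kip/in.
f_max = √(f_v² + f_b²) = √(0.7037² + 2.346²) = 2.449 kip/in.
r_n/Ω = (1/2.0) × 0.6 × 90 × (0.707 × 0.1875) = 3.579 kip/in → adequate.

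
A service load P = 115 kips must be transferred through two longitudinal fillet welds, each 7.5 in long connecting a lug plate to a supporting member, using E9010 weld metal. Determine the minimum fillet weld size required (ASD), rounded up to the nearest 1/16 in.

w = 7/16 in

E90XX → F_EXX = 90 ksi.
Total weld length L = 15 in.
Required throat t_e = P × Ω / (0.6 F_EXX × L) = 115 × 2.0 / (0.6 × 90 × 15) = 0.284 in.
Required leg w = t_e / 0.707 = 0.4016 in → use 7/16 in.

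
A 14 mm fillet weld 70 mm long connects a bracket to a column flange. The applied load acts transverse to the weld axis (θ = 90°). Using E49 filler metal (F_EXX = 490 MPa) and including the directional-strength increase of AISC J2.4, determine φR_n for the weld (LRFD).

φR_n ≈ 229 kN

t_e = 0.707 × 14 = 9.898 mm; A_we = 9.898 × 70 = 692.9 mm².
Directional factor: 1.0 + 0.5 sin^1.5(90°) = 1.5.
F_nw = 0.6 × 490 × 1.5 = 441 MPa.
φR_n = 0.75 × 441 × 692.9 × 10⁻³ = 229.2 kN.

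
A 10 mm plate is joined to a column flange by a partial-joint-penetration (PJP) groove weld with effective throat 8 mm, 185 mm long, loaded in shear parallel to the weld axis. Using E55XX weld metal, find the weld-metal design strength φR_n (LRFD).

E55XX → F_EXX = 550 MPa.
Effective throat (given) t_e = 8 mm.
A_we = 8 × 185 = 1480 mm².
F_nw = 0.6 F_EXX = 330 MPa.
φR_n = 0.75 × 330 × 1480 × 10⁻³ = 366.3 kN.

φR_n ≈ 366 kN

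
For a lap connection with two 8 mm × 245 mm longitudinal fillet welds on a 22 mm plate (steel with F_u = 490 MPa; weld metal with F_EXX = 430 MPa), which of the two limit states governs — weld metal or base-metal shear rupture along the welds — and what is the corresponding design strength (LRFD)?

t_e = 0.707 × 8 = 5.656 mm; L = 490 mm.
Weld metal: φR_n = 0.75 × 0.6 × 430 × 5.656 × 490 × 10⁻³ = 536.3 kN.
Base metal (shear rupture): φR_n = 0.75 × 0.6 × 490 × 22 × 490 × 10⁻³ = 2377 kN.
Governing: weld metal.

φR_n ≈ 536 kN (weld metal governs)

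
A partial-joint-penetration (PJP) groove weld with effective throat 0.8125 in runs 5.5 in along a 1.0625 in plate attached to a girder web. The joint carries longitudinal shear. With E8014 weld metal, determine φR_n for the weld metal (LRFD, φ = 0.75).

E80XX → F_EXX = 80 ksi.
Effective throat (given) t_e = 0.8125 in.
A_we = 0.8125 × 5.5 = 4.469 in².
F_nw = 0.6 F_EXX = 48 ksi.
φR_n = 0.75 × 48 × 4.469 = 160.9 kip.

φR_n ≈ 161 kip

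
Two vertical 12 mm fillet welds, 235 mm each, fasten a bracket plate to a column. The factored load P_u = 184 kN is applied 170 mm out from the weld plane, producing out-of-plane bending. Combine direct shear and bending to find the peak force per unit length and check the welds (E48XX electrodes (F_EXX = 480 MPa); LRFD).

f_max ≈ 1740 N/mm; adequate

L_w = 2 × 235 = 470 mm; section modulus (unit throat) S = 2 × L²/6 = 18410 mm².
Direct shear f_v = P/L_w = 184×10³/470 = 391.5 N/mm.
Moment M = P × e = 184×10³ × 170 = 31280000 N·mm; bending f_b = M/S = 1699 N/mm.
f_max = √(f_v² + f_b²) = √(391.5² + 1699²) = 1744 N/mm.
φr_n = 0.75 × 0.6 × 480 × (0.707 × 12) = 1833 N/mm → adequate.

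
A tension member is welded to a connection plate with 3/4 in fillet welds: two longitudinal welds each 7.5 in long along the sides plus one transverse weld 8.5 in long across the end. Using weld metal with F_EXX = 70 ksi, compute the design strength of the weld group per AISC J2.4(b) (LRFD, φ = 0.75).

φR_n ≈ 426 kips

t_e = 0.707 × 0.75 = 0.5302 in.
R_nwl = 0.6 × 70 × 0.5302 × 15 = 334.1 kips (longitudinal, 2 welds).
R_nwt = 0.6 × 70 × 0.5302 × 8.5 = 189.3 kips (transverse, base value).
(i) R_nwl + R_nwt = 523.4 kips; (ii) 0.85 R_nwl + 1.5 R_nwt = 567.9 kips.
R_n = max = 567.9 kips [governs: (ii)]; φR_n = 425.9 kips.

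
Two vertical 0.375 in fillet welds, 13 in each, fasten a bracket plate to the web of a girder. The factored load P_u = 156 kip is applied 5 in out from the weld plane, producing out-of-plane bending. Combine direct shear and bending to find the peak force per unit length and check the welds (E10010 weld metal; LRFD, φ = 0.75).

E100XX → F_EXX = 100 ksi.
L_w = 2 × 13 = 26 in; section modulus (unit throat) S = 2 × L²/6 = 56.33 in².
Direct shear f_v = P/L_w = 156/26 = 6 kip/in.
Moment M = P × e = 156 × 5 = 780 kip·in; bending f_b = M/S = 13.85 kip/in.
f_max = √(f_v² + f_b²) = √(6² + 13.85²) = 15.09 kip/in.
φr_n = 0.75 × 0.6 × 100 × (0.707 × 0.375) = 11.93 kip/in → NOT adequate.

f_max ≈ 15.1 kip/in; NOT adequate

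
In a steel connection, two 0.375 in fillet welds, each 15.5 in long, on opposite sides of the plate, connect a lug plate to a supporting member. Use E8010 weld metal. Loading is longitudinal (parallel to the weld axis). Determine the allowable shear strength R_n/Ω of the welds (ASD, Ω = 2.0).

R_n/Ω ≈ 197 kips

E80XX → F_EXX = 80 ksi.
Effective throat t_e = 0.707 × 0.375 = 0.2651 in.
Total length L = 31 in; A_we = 0.2651 × 31 = 8.219 in².
F_nw = 0.6 F_EXX = 0.6 × 80 = 48 ksi.
R_n = 48 × 8.219 = 394.5 kips; R_n/Ω = 394.5/2.0 = 197.3 kips.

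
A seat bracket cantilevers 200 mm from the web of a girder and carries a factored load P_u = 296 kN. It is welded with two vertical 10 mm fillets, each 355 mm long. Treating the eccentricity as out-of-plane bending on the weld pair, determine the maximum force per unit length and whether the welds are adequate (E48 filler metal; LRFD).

E48XX → F_EXX = 480 MPa.
L_w = 2 × 355 = 710 mm; section modulus (unit throat) S = 2 × L²/6 = 42010 mm².
Direct shear f_v = P/L_w = 296×10³/710 = 416.9 N/mm.
Moment M = P × e = 296×10³ × 200 = 59200000 N·mm; bending f_b = M/S = 1409 N/mm.
f_max = √(f_v² + f_b²) = √(416.9² + 1409²) = 1470 N/mm.
φr_n = 0.75 × 0.6 × 480 × (0.707 × 10) = 1527 N/mm → adequate.

f_max ≈ 1470 N/mm; adequate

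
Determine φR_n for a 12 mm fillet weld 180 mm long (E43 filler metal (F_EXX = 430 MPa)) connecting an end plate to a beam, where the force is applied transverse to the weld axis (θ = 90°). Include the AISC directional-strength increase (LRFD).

φR_n ≈ 443 kN

t_e = 0.707 × 12 = 8.484 mm; A_we = 8.484 × 180 = 1527 mm².
Directional factor: 1.0 + 0.5 sin^1.5(90°) = 1.5.
F_nw = 0.6 × 430 × 1.5 = 387 MPa.
φR_n = 0.75 × 387 × 1527 × 10⁻³ = 443.2 kN.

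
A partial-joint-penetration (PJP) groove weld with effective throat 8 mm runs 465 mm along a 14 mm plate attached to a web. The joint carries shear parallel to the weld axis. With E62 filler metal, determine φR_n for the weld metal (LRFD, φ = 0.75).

E62XX → F_EXX = 620 MPa.
Effective throat (given) t_e = 8 mm.
A_we = 8 × 465 = 3720 mm².
F_nw = 0.6 F_EXX = 372 MPa.
φR_n = 0.75 × 372 × 3720 × 10⁻³ = 1038 kN.

φR_n ≈ 1040 kN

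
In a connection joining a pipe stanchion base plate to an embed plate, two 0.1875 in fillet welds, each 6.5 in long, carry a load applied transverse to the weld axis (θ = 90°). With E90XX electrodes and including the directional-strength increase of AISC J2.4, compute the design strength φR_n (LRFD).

φR_n ≈ 105 kip

E90XX → F_EXX = 90 ksi.
t_e = 0.707 × 0.1875 = 0.1326 in; A_we = 0.1326 × 13 = 1.723 in².
Directional factor: 1.0 + 0.5 sin^1.5(90°) = 1.5.
F_nw = 0.6 × 90 × 1.5 = 81 ksi.
φR_n = 0.75 × 81 × 1.723 = 104.7 kip.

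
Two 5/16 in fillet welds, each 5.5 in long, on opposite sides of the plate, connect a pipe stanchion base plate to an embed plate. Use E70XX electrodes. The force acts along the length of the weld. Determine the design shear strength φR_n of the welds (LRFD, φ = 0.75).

E70XX → F_EXX = 70 ksi.
Effective throat t_e = 0.707 × 0.3125 = 0.2209 in.
Total length L = 11 in; A_we = 0.2209 × 11 = 2.43 in².
F_nw = 0.6 F_EXX = 0.6 × 70 = 42 ksi.
φR_n = 0.75 × 42 × 2.43 = 76.55 kip.

φR_n ≈ 76.6 kip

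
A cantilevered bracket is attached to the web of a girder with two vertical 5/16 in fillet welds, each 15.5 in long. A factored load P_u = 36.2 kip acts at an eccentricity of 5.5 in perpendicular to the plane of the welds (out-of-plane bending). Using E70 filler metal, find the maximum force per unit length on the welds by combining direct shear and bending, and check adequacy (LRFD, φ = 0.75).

f_max ≈ 2.75 kip/in; adequate

E70XX → F_EXX = 70 ksi.
L_w = 2 × 15.5 = 31 in; section modulus (unit throat) S = 2 × L²/6 = 80.08 in².
Direct shear f_v = P/L_w = 36.2/31 = 1.168 kip/in.
Moment M = P × e = 36.2 × 5.5 = 199.1 kip·in; bending f_b = M/S = 2.486 kip/in.
f_max = √(f_v² + f_b²) = √(1.168² + 2.486²) = 2.747 kip/in.
φr_n = 0.75 × 0.6 × 70 × (0.707 × 0.3125) = 6.96 kip/in → adequate.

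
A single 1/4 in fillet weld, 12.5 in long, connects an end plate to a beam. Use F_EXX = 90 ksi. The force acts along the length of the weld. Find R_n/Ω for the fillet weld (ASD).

R_n/Ω ≈ 59.7 kip

Effective throat t_e = 0.707 × 0.25 = 0.1767 in.
Total length L = 12.5 in; A_we = 0.1767 × 12.5 = 2.209 in².
F_nw = 0.6 F_EXX = 0.6 × 90 = 54 ksi.
R_n = 54 × 2.209 = 119.3 kip; R_n/Ω = 119.3/2.0 = 59.65 kip.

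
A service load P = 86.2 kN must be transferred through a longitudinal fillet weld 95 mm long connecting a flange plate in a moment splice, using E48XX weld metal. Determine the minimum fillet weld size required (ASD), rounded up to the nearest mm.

E48XX → F_EXX = 480 MPa.
Total weld length L = 95 mm.
Required throat t_e = P × Ω / (0.6 F_EXX × L) = 86.2 × 2.0 / (0.6 × 480 × 95 × 10⁻³) = 6.301 mm.
Required leg w = t_e / 0.707 = 8.913 mm → use 9 mm.

w = 9 mm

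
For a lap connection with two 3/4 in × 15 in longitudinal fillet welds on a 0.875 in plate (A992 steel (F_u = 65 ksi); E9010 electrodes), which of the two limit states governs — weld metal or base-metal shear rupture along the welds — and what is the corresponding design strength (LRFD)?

φR_n ≈ 644 kips (weld metal governs)

E90XX → F_EXX = 90 ksi.
t_e = 0.707 × 0.75 = 0.5302 in; L = 30 in.
Weld metal: φR_n = 0.75 × 0.6 × 90 × 0.5302 × 30 = 644.3 kips.
Base metal (shear rupture): φR_n = 0.75 × 0.6 × 65 × 0.875 × 30 = 767.8 kips.
Governing: weld metal.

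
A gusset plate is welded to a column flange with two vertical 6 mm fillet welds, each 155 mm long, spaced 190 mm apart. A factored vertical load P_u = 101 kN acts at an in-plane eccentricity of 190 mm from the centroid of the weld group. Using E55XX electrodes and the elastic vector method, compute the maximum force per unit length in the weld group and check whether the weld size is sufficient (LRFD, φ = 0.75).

E55XX → F_EXX = 550 MPa.
Total weld length L_w = 310 mm. Treat welds as unit-width lines.
Polar moment about centroid: J = 2[d³/12 + d(b/2)²] = 2[155³/12 + 155×95²] = 3418000 mm³.
Direct shear f_v = P/L_w = 101×10³ / 310 = 325.8 N/mm (vertical).
Torsion M = P·e = 101×10³ × 190 = 19190000 N·mm.
Critical point at (x, y) = (95, 77.5) from centroid. f_tx = M·y/J = 435.1 N/mm; f_ty = M·x/J = 533.3 N/mm.
Resultant f_max = √[f_tx² + (f_v + f_ty)²] = √[435.1² + (325.8 + 533.3)²] = 963 N/mm.
Capacity per unit length: φr_n = 0.75 × 0.6 × 550 × (0.707 × 6) = 1050 N/mm.
963 ≤ 1050 → adequate.

f_max ≈ 963 N/mm; adequate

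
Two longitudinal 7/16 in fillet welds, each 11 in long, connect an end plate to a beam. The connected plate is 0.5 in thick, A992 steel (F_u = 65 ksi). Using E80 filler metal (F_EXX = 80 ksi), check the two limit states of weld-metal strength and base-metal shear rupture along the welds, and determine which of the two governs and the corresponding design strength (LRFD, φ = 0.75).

φR_n ≈ 245 kip (weld metal governs)

t_e = 0.707 × 0.4375 = 0.3093 in; L = 22 in.
Weld metal: φR_n = 0.75 × 0.6 × 80 × 0.3093 × 22 = 245 kip.
Base metal (shear rupture): φR_n = 0.75 × 0.6 × 65 × 0.5 × 22 = 321.8 kip.
Governing: weld metal.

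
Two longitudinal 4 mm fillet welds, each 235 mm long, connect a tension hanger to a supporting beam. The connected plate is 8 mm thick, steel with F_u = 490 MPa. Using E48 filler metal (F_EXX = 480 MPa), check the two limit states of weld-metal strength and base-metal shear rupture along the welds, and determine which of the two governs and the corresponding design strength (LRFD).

φR_n ≈ 287 kN (weld metal governs)

t_e = 0.707 × 4 = 2.828 mm; L = 470 mm.
Weld metal: φR_n = 0.75 × 0.6 × 480 × 2.828 × 470 × 10⁻³ = 287.1 kN.
Base metal (shear rupture): φR_n = 0.75 × 0.6 × 490 × 8 × 470 × 10⁻³ = 829.1 kN.
Governing: weld metal.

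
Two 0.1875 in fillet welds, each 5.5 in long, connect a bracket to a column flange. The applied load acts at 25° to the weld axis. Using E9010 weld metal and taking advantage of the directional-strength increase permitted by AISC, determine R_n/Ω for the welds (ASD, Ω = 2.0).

E90XX → F_EXX = 90 ksi.
t_e = 0.707 × 0.1875 = 0.1326 in; A_we = 0.1326 × 11 = 1.458 in².
Directional factor: 1.0 + 0.5 sin^1.5(25°) = 1.137.
F_nw = 0.6 × 90 × 1.137 = 61.42 ksi.
R_n/Ω = (61.42 × 1.458) / 2.0 = 44.78 kip.

R_n/Ω ≈ 44.8 kip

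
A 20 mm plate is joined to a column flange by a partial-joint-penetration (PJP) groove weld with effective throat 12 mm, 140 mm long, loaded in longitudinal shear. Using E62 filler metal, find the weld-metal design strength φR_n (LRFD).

E62XX → F_EXX = 620 MPa.
Effective throat (given) t_e = 12 mm.
A_we = 12 × 140 = 1680 mm².
F_nw = 0.6 F_EXX = 372 MPa.
φR_n = 0.75 × 372 × 1680 × 10⁻³ = 468.7 kN.

φR_n ≈ 469 kN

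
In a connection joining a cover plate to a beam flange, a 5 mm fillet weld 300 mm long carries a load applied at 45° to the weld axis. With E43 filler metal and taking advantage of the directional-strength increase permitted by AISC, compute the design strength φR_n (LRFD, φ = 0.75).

E43XX → F_EXX = 430 MPa.
t_e = 0.707 × 5 = 3.535 mm; A_we = 3.535 × 300 = 1060 mm².
Directional factor: 1.0 + 0.5 sin^1.5(45°) = 1.297.
F_nw = 0.6 × 430 × 1.297 = 334.7 MPa.
φR_n = 0.75 × 334.7 × 1060 × 10⁻³ = 266.2 kN.

φR_n ≈ 266 kN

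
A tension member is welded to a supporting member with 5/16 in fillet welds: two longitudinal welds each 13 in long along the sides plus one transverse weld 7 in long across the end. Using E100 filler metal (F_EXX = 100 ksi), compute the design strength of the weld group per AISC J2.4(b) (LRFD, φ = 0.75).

φR_n ≈ 328 kips

t_e = 0.707 × 0.3125 = 0.2209 in.
R_nwl = 0.6 × 100 × 0.2209 × 26 = 344.7 kips (longitudinal, 2 welds).
R_nwt = 0.6 × 100 × 0.2209 × 7 = 92.79 kips (transverse, base value).
(i) R_nwl + R_nwt = 437.5 kips; (ii) 0.85 R_nwl + 1.5 R_nwt = 432.2 kips.
R_n = max = 437.5 kips [governs: (i)]; φR_n = 328.1 kips.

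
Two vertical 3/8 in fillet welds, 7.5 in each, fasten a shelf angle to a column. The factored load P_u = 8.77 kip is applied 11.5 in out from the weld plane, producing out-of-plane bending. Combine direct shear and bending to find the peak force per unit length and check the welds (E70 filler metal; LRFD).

f_max ≈ 5.41 kip/in; adequate

E70XX → F_EXX = 70 ksi.
L_w = 2 × 7.5 = 15 in; section modulus (unit throat) S = 2 × L²/6 = 18.75 in².
Direct shear f_v = P/L_w = 8.77/15 = 0.5847 kip/in.
Moment M = P × e = 8.77 × 11.5 = 100.85 kip·in; bending f_b = M/S = 5.379 kip/in.
f_max = √(f_v² + f_b²) = √(0.5847² + 5.379²) = 5.411 kip/in.
φr_n = 0.75 × 0.6 × 70 × (0.707 × 0.375) = 8.351 kip/in → adequate.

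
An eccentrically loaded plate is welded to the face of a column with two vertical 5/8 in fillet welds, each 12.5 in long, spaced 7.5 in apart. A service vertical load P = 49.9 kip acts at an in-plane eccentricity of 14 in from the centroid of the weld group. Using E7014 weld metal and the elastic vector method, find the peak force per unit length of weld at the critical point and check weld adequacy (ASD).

f_max ≈ 8.72 kip/in; adequate

E70XX → F_EXX = 70 ksi.
Total weld length L_w = 25 in. Treat welds as unit-width lines.
Polar moment about centroid: J = 2[d³/12 + d(b/2)²] = 2[12.5³/12 + 12.5×3.75²] = 677.1 in³.
Direct shear f_v = P/L_w = 49.9 / 25 = 1.996 kip/in (vertical).
Torsion M = P·e = 49.9 × 14 = 698.6 kip·in.
Critical point at (x, y) = (3.75, 6.25) from centroid. f_tx = M·y/J = 6.449 kip/in; f_ty = M·x/J = 3.869 kip/in.
Resultant f_max = √[f_tx² + (f_v + f_ty)²] = √[6.449² + (1.996 + 3.869)²] = 8.717 kip/in.
Capacity per unit length: r_n/Ω = (1/2.0) × 0.6 × 70 × (0.707 × 0.625) = 9.279 kip/in.
8.717 ≤ 9.279 → adequate.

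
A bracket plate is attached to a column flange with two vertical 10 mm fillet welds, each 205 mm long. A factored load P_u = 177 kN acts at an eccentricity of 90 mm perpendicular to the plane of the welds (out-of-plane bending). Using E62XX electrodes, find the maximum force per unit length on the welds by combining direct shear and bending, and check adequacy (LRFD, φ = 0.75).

E62XX → F_EXX = 620 MPa.
L_w = 2 × 205 = 410 mm; section modulus (unit throat) S = 2 × L²/6 = 14010 mm².
Direct shear f_v = P/L_w = 177×10³/410 = 431.7 N/mm.
Moment M = P × e = 177×10³ × 90 = 15930000 N·mm; bending f_b = M/S = 1137 N/mm.
f_max = √(f_v² + f_b²) = √(431.7² + 1137²) = 1216 N/mm.
φr_n = 0.75 × 0.6 × 620 × (0.707 × 10) = 1973 N/mm → adequate.

f_max ≈ 1220 N/mm; adequate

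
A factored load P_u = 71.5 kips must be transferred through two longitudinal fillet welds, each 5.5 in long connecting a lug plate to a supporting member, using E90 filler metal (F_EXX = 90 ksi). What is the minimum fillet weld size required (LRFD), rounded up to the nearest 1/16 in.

Total weld length L = 11 in.
Required throat t_e = P_u / (φ × 0.6 F_EXX × L) = 71.5 / (0.75 × 0.6 × 90 × 11) = 0.1605 in.
Required leg w = t_e / 0.707 = 0.227 in → use 1/4 in.

w = 1/4 in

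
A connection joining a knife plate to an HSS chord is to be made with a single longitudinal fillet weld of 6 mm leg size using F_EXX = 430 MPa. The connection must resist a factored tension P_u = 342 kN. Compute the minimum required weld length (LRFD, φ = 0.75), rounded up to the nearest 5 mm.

Throat t_e = 0.707 × 6 = 4.242 mm.
φr_n = 0.75 × 0.6 × 430 × 4.242 × 10⁻³ = 0.8208 kN/mm.
L_req = P_u / φr_n = 342 / 0.8208 = 416.7 mm total.
Round up → use L = 420 mm.

L = 420 mm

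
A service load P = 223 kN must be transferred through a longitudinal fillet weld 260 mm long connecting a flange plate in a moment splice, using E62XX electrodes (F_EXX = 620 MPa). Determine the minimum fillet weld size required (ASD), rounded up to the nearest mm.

Total weld length L = 260 mm.
Required throat t_e = P × Ω / (0.6 F_EXX × L) = 223 × 2.0 / (0.6 × 620 × 260 × 10⁻³) = 4.611 mm.
Required leg w = t_e / 0.707 = 6.522 mm → use 7 mm.

w = 7 mm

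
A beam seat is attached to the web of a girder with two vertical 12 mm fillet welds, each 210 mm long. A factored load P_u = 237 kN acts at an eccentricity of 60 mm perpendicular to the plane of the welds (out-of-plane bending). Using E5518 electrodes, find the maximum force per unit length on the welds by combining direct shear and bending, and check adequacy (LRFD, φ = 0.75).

f_max ≈ 1120 N/mm; adequate

E55XX → F_EXX = 550 MPa.
L_w = 2 × 210 = 420 mm; section modulus (unit throat) S = 2 × L²/6 = 14700 mm².
Direct shear f_v = P/L_w = 237×10³/420 = 564.3 N/mm.
Moment M = P × e = 237×10³ × 60 = 14220000 N·mm; bending f_b = M/S = 967.3 N/mm.
f_max = √(f_v² + f_b²) = √(564.3² + 967.3²) = 1120 N/mm.
φr_n = 0.75 × 0.6 × 550 × (0.707 × 12) = 2100 N/mm → adequate.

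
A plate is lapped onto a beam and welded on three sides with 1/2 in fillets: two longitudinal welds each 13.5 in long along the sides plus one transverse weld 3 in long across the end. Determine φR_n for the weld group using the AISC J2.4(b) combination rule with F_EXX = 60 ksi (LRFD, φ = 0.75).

t_e = 0.707 × 0.5 = 0.3535 in.
R_nwl = 0.6 × 60 × 0.3535 × 27 = 343.6 kips (longitudinal, 2 welds).
R_nwt = 0.6 × 60 × 0.3535 × 3 = 38.18 kips (transverse, base value).
(i) R_nwl + R_nwt = 381.8 kips; (ii) 0.85 R_nwl + 1.5 R_nwt = 349.3 kips.
R_n = max = 381.8 kips [governs: (i)]; φR_n = 286.3 kips.

φR_n ≈ 286 kips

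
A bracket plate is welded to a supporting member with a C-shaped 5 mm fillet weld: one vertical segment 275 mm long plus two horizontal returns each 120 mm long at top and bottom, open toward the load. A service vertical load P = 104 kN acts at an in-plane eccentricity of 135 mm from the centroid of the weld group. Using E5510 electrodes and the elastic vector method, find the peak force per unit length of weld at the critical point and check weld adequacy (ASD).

f_max ≈ 474 N/mm; adequate

E55XX → F_EXX = 550 MPa.
Total weld length L_w = 515 mm. Treat welds as unit-width lines.
Centroid: x̄ = 2×120×60 / 515 = 27.96 mm from the vertical weld.
Polar moment about centroid: J = I_x + I_y = [275³/12 + 2×120×137.5²] + [275×27.96² + 2(120³/12 + 120×32.04²)] = 7020000 mm³.
Direct shear f_v = P/L_w = 104×10³ / 515 = 201.9 N/mm (vertical).
Torsion M = P·e = 104×10³ × 135 = 14040000 N·mm.
Critical point at (x, y) = (92.04, 137.5) from centroid. f_tx = M·y/J = 275 N/mm; f_ty = M·x/J = 184.1 N/mm.
Resultant f_max = √[f_tx² + (f_v + f_ty)²] = √[275² + (201.9 + 184.1)²] = 474 N/mm.
Capacity per unit length: r_n/Ω = (1/2.0) × 0.6 × 550 × (0.707 × 5) = 583.3 N/mm.
474 ≤ 583.3 → adequate.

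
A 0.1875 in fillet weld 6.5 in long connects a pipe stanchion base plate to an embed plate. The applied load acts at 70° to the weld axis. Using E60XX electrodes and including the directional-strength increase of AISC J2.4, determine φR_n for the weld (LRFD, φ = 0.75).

φR_n ≈ 33.9 kips

E60XX → F_EXX = 60 ksi.
t_e = 0.707 × 0.1875 = 0.1326 in; A_we = 0.1326 × 6.5 = 0.8617 in².
Directional factor: 1.0 + 0.5 sin^1.5(70°) = 1.455.
F_nw = 0.6 × 60 × 1.455 = 52.4 ksi.
φR_n = 0.75 × 52.4 × 0.8617 = 33.86 kips.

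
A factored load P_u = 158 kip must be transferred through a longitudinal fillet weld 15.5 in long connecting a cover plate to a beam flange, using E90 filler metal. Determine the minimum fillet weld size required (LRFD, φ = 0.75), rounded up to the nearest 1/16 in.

w = 3/8 in

E90XX → F_EXX = 90 ksi.
Total weld length L = 15.5 in.
Required throat t_e = P_u / (φ × 0.6 F_EXX × L) = 158 / (0.75 × 0.6 × 90 × 15.5) = 0.2517 in.
Required leg w = t_e / 0.707 = 0.356 in → use 3/8 in.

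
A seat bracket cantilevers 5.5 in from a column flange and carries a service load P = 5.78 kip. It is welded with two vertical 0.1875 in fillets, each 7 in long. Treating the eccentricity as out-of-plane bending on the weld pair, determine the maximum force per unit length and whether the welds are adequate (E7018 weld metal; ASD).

f_max ≈ 1.99 kip/in; adequate

E70XX → F_EXX = 70 ksi.
L_w = 2 × 7 = 14 in; section modulus (unit throat) S = 2 × L²/6 = 16.33 in².
Direct shear f_v = P/L_w = 5.78/14 = 0.4129 kip/in.
Moment M = P × e = 5.78 × 5.5 = 31.79 kip·in; bending f_b = M/S = 1.946 kip/in.
f_max = √(f_v² + f_b²) = √(0.4129² + 1.946²) = 1.99 kip/in.
r_n/Ω = (1/2.0) × 0.6 × 70 × (0.707 × 0.1875) = 2.784 kip/in → adequate.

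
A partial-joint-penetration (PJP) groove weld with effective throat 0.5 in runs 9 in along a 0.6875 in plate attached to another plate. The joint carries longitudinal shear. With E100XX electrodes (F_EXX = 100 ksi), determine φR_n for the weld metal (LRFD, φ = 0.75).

Effective throat (given) t_e = 0.5 in.
A_we = 0.5 × 9 = 4.5 in².
F_nw = 0.6 F_EXX = 60 ksi.
φR_n = 0.75 × 60 × 4.5 = 202.5 kip.

φR_n ≈ 202 kip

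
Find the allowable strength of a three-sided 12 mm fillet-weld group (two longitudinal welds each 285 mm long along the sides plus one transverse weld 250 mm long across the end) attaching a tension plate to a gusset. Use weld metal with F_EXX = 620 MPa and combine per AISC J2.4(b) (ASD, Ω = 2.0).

R_n/Ω ≈ 1360 kN

t_e = 0.707 × 12 = 8.484 mm.
R_nwl = 0.6 × 620 × 8.484 × 570 × 10⁻³ = 1799 kN (longitudinal, 2 welds).
R_nwt = 0.6 × 620 × 8.484 × 250 × 10⁻³ = 789 kN (transverse, base value).
(i) R_nwl + R_nwt = 2588 kN; (ii) 0.85 R_nwl + 1.5 R_nwt = 2713 kN.
R_n = max = 2713 kN [governs: (ii)]; R_n/Ω = 1356 kN.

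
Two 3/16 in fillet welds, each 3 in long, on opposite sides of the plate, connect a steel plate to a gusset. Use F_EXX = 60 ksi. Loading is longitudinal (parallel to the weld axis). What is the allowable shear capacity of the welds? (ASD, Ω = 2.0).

R_n/Ω ≈ 14.3 kip

Effective throat t_e = 0.707 × 0.1875 = 0.1326 in.
Total length L = 6 in; A_we = 0.1326 × 6 = 0.7954 in².
F_nw = 0.6 F_EXX = 0.6 × 60 = 36 ksi.
R_n = 36 × 0.7954 = 28.63 kip; R_n/Ω = 28.63/2.0 = 14.32 kip.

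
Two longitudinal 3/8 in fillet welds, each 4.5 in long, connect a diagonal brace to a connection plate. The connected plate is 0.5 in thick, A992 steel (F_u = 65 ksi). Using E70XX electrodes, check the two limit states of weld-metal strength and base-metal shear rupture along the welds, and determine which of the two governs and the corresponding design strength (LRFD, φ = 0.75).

E70XX → F_EXX = 70 ksi.
t_e = 0.707 × 0.375 = 0.2651 in; L = 9 in.
Weld metal: φR_n = 0.75 × 0.6 × 70 × 0.2651 × 9 = 75.16 kips.
Base metal (shear rupture): φR_n = 0.75 × 0.6 × 65 × 0.5 × 9 = 131.6 kips.
Governing: weld metal.

φR_n ≈ 75.2 kips (weld metal governs)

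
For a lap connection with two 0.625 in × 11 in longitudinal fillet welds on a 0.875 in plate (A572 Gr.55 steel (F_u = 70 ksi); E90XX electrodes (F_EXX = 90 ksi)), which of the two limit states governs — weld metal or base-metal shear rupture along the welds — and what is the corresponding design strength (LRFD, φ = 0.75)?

φR_n ≈ 394 kips (weld metal governs)

t_e = 0.707 × 0.625 = 0.4419 in; L = 22 in.
Weld metal: φR_n = 0.75 × 0.6 × 90 × 0.4419 × 22 = 393.7 kips.
Base metal (shear rupture): φR_n = 0.75 × 0.6 × 70 × 0.875 × 22 = 606.4 kips.
Governing: weld metal.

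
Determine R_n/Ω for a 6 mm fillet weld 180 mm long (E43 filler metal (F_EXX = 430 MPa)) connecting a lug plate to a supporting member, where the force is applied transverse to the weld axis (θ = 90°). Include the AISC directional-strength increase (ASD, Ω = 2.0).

t_e = 0.707 × 6 = 4.242 mm; A_we = 4.242 × 180 = 763.6 mm².
Directional factor: 1.0 + 0.5 sin^1.5(90°) = 1.5.
F_nw = 0.6 × 430 × 1.5 = 387 MPa.
R_n/Ω = (387 × 763.6) / 2.0 × 10⁻³ = 147.7 kN.

R_n/Ω ≈ 148 kN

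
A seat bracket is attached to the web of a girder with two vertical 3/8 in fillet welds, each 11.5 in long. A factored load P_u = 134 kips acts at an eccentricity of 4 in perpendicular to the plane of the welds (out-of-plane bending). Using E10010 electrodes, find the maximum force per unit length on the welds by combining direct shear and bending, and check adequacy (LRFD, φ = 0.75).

E100XX → F_EXX = 100 ksi.
L_w = 2 × 11.5 = 23 in; section modulus (unit throat) S = 2 × L²/6 = 44.08 in².
Direct shear f_v = P/L_w = 134/23 = 5.826 kip/in.
Moment M = P × e = 134 × 4 = 536 kip·in; bending f_b = M/S = 12.16 kip/in.
f_max = √(f_v² + f_b²) = √(5.826² + 12.16²) = 13.48 kip/in.
φr_n = 0.75 × 0.6 × 100 × (0.707 × 0.375) = 11.93 kip/in → NOT adequate.

f_max ≈ 13.5 kip/in; NOT adequate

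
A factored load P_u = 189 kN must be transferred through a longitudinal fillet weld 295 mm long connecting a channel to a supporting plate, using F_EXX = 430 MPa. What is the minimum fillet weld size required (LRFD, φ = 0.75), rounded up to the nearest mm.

Total weld length L = 295 mm.
Required throat t_e = P_u / (φ × 0.6 F_EXX × L) = 189 / (0.75 × 0.6 × 430 × 295 × 10⁻³) = 3.311 mm.
Required leg w = t_e / 0.707 = 4.683 mm → use 5 mm.

w = 5 mm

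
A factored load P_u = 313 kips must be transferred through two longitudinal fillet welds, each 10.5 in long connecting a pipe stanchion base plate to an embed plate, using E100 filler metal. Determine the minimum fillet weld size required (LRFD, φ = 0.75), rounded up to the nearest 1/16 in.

w = 1/2 in

E100XX → F_EXX = 100 ksi.
Total weld length L = 21 in.
Required throat t_e = P_u / (φ × 0.6 F_EXX × L) = 313 / (0.75 × 0.6 × 100 × 21) = 0.3312 in.
Required leg w = t_e / 0.707 = 0.4685 in → use 1/2 in.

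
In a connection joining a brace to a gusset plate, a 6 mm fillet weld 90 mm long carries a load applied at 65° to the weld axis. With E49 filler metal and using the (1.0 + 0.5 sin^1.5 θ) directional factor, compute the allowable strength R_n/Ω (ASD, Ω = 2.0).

R_n/Ω ≈ 80.3 kN

E49XX → F_EXX = 490 MPa.
t_e = 0.707 × 6 = 4.242 mm; A_we = 4.242 × 90 = 381.8 mm².
Directional factor: 1.0 + 0.5 sin^1.5(65°) = 1.431.
F_nw = 0.6 × 490 × 1.431 = 420.8 MPa.
R_n/Ω = (420.8 × 381.8) / 2.0 × 10⁻³ = 80.33 kN.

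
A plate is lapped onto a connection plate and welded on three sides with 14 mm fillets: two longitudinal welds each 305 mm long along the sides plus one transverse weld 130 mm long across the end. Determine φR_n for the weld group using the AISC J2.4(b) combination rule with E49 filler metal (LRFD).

φR_n ≈ 1620 kN

E49XX → F_EXX = 490 MPa.
t_e = 0.707 × 14 = 9.898 mm.
R_nwl = 0.6 × 490 × 9.898 × 610 × 10⁻³ = 1775 kN (longitudinal, 2 welds).
R_nwt = 0.6 × 490 × 9.898 × 130 × 10⁻³ = 378.3 kN (transverse, base value).
(i) R_nwl + R_nwt = 2153 kN; (ii) 0.85 R_nwl + 1.5 R_nwt = 2076 kN.
R_n = max = 2153 kN [governs: (i)]; φR_n = 1615 kN.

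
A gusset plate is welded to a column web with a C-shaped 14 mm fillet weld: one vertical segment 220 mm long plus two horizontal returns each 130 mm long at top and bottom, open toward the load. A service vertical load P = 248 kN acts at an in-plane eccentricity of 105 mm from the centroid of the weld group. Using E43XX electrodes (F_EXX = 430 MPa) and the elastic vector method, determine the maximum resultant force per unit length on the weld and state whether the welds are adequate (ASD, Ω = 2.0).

Total weld length L_w = 480 mm. Treat welds as unit-width lines.
Centroid: x̄ = 2×130×65 / 480 = 35.21 mm from the vertical weld.
Polar moment about centroid: J = I_x + I_y = [220³/12 + 2×130×110²] + [220×35.21² + 2(130³/12 + 130×29.79²)] = 4903000 mm³.
Direct shear f_v = P/L_w = 248×10³ / 480 = 516.7 N/mm (vertical).
Torsion M = P·e = 248×10³ × 105 = 26040000 N·mm.
Critical point at (x, y) = (94.79, 110) from centroid. f_tx = M·y/J = 584.2 N/mm; f_ty = M·x/J = 503.4 N/mm.
Resultant f_max = √[f_tx² + (f_v + f_ty)²] = √[584.2² + (516.7 + 503.4)²] = 1176 N/mm.
Capacity per unit length: r_n/Ω = (1/2.0) × 0.6 × 430 × (0.707 × 14) = 1277 N/mm.
1176 ≤ 1277 → adequate.

f_max ≈ 1180 N/mm; adequate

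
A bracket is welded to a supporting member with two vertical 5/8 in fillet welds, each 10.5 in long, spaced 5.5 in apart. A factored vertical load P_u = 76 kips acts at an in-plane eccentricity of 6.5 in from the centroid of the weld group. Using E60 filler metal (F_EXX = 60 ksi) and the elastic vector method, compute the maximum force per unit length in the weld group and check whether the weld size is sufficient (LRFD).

f_max ≈ 10.5 kip/in; adequate

Total weld length L_w = 21 in. Treat welds as unit-width lines.
Polar moment about centroid: J = 2[d³/12 + d(b/2)²] = 2[10.5³/12 + 10.5×2.75²] = 351.8 in³.
Direct shear f_v = P/L_w = 76 / 21 = 3.619 kip/in (vertical).
Torsion M = P·e = 76 × 6.5 = 494 kip·in.
Critical point at (x, y) = (2.75, 5.25) from centroid. f_tx = M·y/J = 7.373 kip/in; f_ty = M·x/J = 3.862 kip/in.
Resultant f_max = √[f_tx² + (f_v + f_ty)²] = √[7.373² + (3.619 + 3.862)²] = 10.5 kip/in.
Capacity per unit length: φr_n = 0.75 × 0.6 × 60 × (0.707 × 0.625) = 11.93 kip/in.
10.5 ≤ 11.93 → adequate.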